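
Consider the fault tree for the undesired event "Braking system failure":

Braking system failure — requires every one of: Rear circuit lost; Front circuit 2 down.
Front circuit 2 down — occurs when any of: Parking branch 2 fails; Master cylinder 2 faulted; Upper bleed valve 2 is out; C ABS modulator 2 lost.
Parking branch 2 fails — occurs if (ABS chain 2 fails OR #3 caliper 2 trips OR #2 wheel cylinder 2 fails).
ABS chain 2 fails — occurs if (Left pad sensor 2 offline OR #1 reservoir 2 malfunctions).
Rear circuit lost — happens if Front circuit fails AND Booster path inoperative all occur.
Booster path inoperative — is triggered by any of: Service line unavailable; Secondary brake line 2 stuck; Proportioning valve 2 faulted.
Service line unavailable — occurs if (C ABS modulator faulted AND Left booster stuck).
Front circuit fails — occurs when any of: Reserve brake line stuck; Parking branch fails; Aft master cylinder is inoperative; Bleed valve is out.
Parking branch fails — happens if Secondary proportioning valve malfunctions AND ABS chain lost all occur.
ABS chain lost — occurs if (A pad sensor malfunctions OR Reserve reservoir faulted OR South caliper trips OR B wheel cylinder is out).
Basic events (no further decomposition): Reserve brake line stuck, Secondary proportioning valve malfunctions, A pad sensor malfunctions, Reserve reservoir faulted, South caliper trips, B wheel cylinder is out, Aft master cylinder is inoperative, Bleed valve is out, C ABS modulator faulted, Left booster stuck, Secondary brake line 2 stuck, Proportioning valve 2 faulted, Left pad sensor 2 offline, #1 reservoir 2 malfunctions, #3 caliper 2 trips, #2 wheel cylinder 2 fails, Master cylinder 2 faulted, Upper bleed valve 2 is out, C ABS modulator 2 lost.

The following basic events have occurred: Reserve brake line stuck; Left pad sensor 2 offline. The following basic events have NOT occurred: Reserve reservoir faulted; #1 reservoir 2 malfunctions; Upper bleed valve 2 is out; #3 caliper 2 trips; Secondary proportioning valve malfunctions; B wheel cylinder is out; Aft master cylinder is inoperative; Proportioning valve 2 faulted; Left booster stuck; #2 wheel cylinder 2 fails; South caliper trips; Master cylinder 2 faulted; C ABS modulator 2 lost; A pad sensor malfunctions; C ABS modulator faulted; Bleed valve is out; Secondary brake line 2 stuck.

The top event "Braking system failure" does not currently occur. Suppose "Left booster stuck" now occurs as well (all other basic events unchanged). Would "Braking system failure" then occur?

No

Counterfactual: set "Left booster stuck" to occurred.
ABS chain lost [OR]: A pad sensor malfunctions=not, Reserve reservoir faulted=not, South caliper trips=not, B wheel cylinder is out=not → no input occurs → does not occur.
Parking branch fails [AND]: Secondary proportioning valve malfunctions=not, ABS chain lost=not → not all inputs occur → does not occur.
Front circuit fails [OR]: Reserve brake line stuck=occurs, Parking branch fails=not, Aft master cylinder is inoperative=not, Bleed valve is out=not → at least one input occurs → occurs.
Service line unavailable [AND]: C ABS modulator faulted=not, Left booster stuck=occurs → not all inputs occur → does not occur.
Booster path inoperative [OR]: Service line unavailable=not, Secondary brake line 2 stuck=not, Proportioning valve 2 faulted=not → no input occurs → does not occur.
Rear circuit lost [AND]: Front circuit fails=occurs, Booster path inoperative=not → not all inputs occur → does not occur.
ABS chain 2 fails [OR]: Left pad sensor 2 offline=occurs, #1 reservoir 2 malfunctions=not → at least one input occurs → occurs.
Parking branch 2 fails [OR]: ABS chain 2 fails=occurs, #3 caliper 2 trips=not, #2 wheel cylinder 2 fails=not → at least one input occurs → occurs.
Front circuit 2 down [OR]: Parking branch 2 fails=occurs, Master cylinder 2 faulted=not, Upper bleed valve 2 is out=not, C ABS modulator 2 lost=not → at least one input occurs → occurs.
Braking system failure [AND]: Rear circuit lost=not, Front circuit 2 down=occurs → not all inputs occur → does not occur.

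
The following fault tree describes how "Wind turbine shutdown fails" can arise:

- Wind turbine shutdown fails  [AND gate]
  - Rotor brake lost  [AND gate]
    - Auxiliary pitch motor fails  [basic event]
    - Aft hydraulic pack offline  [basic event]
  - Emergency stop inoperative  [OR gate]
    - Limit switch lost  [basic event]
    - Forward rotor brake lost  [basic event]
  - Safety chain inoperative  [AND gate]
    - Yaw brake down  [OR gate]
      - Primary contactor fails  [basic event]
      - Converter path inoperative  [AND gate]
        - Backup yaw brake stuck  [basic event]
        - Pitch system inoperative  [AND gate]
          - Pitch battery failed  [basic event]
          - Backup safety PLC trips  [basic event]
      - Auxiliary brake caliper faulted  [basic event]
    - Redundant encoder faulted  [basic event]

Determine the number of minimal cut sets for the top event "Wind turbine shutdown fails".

6

Rotor brake lost [AND]: one cut set from each child combined → 1 × 1 = 1 cut set(s).
Emergency stop inoperative [OR]: union of children's cut sets → 2 cut set(s).
Pitch system inoperative [AND]: one cut set from each child combined → 1 × 1 = 1 cut set(s).
Converter path inoperative [AND]: one cut set from each child combined → 1 × 1 = 1 cut set(s).
Yaw brake down [OR]: union of children's cut sets → 3 cut set(s).
Safety chain inoperative [AND]: one cut set from each child combined → 3 × 1 = 3 cut set(s).
Wind turbine shutdown fails [AND]: one cut set from each child combined → 1 × 2 × 3 = 6 cut set(s).
Minimal cut sets: {Aft hydraulic pack offline, Auxiliary pitch motor fails, Limit switch lost, Primary contactor fails, Redundant encoder faulted}; {Aft hydraulic pack offline, Auxiliary pitch motor fails, Backup safety PLC trips, Backup yaw brake stuck, Limit switch lost, Pitch battery failed, Redundant encoder faulted}; {Aft hydraulic pack offline, Auxiliary brake caliper faulted, Auxiliary pitch motor fails, Limit switch lost, Redundant encoder faulted}; {Aft hydraulic pack offline, Auxiliary pitch motor fails, Forward rotor brake lost, Primary contactor fails, Redundant encoder faulted}; {Aft hydraulic pack offline, Auxiliary pitch motor fails, Backup safety PLC trips, Backup yaw brake stuck, Forward rotor brake lost, Pitch battery failed, Redundant encoder faulted}; {Aft hydraulic pack offline, Auxiliary brake caliper faulted, Auxiliary pitch motor fails, Forward rotor brake lost, Redundant encoder faulted}.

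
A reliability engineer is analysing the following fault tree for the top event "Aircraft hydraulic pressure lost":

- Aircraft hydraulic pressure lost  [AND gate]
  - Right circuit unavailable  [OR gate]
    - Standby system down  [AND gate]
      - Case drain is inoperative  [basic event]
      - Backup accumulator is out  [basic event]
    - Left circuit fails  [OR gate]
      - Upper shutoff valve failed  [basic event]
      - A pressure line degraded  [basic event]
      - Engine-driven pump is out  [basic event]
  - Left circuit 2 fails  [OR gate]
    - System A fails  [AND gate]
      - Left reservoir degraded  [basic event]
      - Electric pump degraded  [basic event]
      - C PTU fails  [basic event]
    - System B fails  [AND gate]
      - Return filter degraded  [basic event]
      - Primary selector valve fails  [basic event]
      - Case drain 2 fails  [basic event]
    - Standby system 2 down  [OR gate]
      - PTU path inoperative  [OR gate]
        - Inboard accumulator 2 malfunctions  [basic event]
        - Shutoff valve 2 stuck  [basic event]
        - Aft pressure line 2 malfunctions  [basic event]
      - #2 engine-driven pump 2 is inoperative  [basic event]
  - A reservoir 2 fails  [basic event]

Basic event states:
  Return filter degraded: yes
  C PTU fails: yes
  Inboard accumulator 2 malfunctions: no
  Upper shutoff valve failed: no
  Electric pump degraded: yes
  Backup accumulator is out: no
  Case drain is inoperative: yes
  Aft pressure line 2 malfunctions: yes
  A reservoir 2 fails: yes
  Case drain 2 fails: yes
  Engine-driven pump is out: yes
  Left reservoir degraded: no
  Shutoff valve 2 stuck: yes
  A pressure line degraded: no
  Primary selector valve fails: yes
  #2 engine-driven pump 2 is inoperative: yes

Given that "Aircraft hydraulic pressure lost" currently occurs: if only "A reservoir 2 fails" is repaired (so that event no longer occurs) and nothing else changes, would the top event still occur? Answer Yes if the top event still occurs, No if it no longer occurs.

No

Counterfactual: set "A reservoir 2 fails" to not occurred.
Standby system down [AND]: Case drain is inoperative=occurs, Backup accumulator is out=not → not all inputs occur → does not occur.
Left circuit fails [OR]: Upper shutoff valve failed=not, A pressure line degraded=not, Engine-driven pump is out=occurs → at least one input occurs → occurs.
Right circuit unavailable [OR]: Standby system down=not, Left circuit fails=occurs → at least one input occurs → occurs.
System A fails [AND]: Left reservoir degraded=not, Electric pump degraded=occurs, C PTU fails=occurs → not all inputs occur → does not occur.
System B fails [AND]: Return filter degraded=occurs, Primary selector valve fails=occurs, Case drain 2 fails=occurs → all inputs occur → occurs.
PTU path inoperative [OR]: Inboard accumulator 2 malfunctions=not, Shutoff valve 2 stuck=occurs, Aft pressure line 2 malfunctions=occurs → at least one input occurs → occurs.
Standby system 2 down [OR]: PTU path inoperative=occurs, #2 engine-driven pump 2 is inoperative=occurs → at least one input occurs → occurs.
Left circuit 2 fails [OR]: System A fails=not, System B fails=occurs, Standby system 2 down=occurs → at least one input occurs → occurs.
Aircraft hydraulic pressure lost [AND]: Right circuit unavailable=occurs, Left circuit 2 fails=occurs, A reservoir 2 fails=not → not all inputs occur → does not occur.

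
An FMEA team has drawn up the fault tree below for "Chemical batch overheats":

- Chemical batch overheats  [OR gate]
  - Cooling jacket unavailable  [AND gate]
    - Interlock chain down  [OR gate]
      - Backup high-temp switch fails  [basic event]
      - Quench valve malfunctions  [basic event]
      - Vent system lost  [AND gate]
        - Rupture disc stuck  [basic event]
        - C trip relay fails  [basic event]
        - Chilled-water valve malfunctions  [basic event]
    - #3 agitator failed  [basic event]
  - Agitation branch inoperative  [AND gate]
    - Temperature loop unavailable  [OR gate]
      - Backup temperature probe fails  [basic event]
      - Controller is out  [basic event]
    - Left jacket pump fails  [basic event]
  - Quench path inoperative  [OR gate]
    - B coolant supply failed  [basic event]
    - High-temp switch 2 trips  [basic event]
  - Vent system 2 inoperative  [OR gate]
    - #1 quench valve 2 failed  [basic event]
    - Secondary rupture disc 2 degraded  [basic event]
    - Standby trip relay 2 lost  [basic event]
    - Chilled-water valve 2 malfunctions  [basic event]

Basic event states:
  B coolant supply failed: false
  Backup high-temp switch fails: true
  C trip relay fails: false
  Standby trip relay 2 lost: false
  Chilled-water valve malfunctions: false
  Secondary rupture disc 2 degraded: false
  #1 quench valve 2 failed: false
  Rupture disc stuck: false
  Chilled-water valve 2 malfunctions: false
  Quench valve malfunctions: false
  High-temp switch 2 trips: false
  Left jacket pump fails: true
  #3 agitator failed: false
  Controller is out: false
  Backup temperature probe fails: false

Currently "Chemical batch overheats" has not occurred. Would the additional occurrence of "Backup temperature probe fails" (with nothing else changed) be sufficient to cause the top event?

Counterfactual: set "Backup temperature probe fails" to occurred.
Vent system lost [AND]: Rupture disc stuck=not, C trip relay fails=not, Chilled-water valve malfunctions=not → not all inputs occur → does not occur.
Interlock chain down [OR]: Backup high-temp switch fails=occurs, Quench valve malfunctions=not, Vent system lost=not → at least one input occurs → occurs.
Cooling jacket unavailable [AND]: Interlock chain down=occurs, #3 agitator failed=not → not all inputs occur → does not occur.
Temperature loop unavailable [OR]: Backup temperature probe fails=occurs, Controller is out=not → at least one input occurs → occurs.
Agitation branch inoperative [AND]: Temperature loop unavailable=occurs, Left jacket pump fails=occurs → all inputs occur → occurs.
Quench path inoperative [OR]: B coolant supply failed=not, High-temp switch 2 trips=not → no input occurs → does not occur.
Vent system 2 inoperative [OR]: #1 quench valve 2 failed=not, Secondary rupture disc 2 degraded=not, Standby trip relay 2 lost=not, Chilled-water valve 2 malfunctions=not → no input occurs → does not occur.
Chemical batch overheats [OR]: Cooling jacket unavailable=not, Agitation branch inoperative=occurs, Quench path inoperative=not, Vent system 2 inoperative=not → at least one input occurs → occurs.

Yes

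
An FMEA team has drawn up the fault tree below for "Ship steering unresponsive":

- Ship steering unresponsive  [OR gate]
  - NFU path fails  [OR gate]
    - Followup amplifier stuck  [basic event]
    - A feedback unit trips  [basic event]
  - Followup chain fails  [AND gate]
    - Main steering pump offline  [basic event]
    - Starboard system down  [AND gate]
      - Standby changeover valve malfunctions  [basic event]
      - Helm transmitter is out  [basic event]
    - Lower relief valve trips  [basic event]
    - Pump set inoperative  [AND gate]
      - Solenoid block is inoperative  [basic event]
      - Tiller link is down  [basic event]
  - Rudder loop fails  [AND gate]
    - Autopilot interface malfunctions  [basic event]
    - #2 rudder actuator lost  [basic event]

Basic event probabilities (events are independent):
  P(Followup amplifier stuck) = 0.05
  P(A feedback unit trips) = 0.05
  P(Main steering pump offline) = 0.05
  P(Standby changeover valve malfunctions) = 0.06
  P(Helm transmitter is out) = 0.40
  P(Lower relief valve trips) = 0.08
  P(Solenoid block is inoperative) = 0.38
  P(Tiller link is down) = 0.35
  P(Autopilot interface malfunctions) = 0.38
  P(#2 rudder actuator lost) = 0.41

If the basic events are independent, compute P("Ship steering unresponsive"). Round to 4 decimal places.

0.2381

P(NFU path fails) [OR] = 1 − (1−0.05) × (1−0.05) = 0.097500
P(Starboard system down) [AND] = 0.06 × 0.40 = 0.024000
P(Pump set inoperative) [AND] = 0.38 × 0.35 = 0.133000
P(Followup chain fails) [AND] = 0.05 × 0.024000 × 0.08 × 0.133000 = 0.000013
P(Rudder loop fails) [AND] = 0.38 × 0.41 = 0.155800
P(Ship steering unresponsive) [OR] = 1 − (1−0.097500) × (1−0.000013) × (1−0.155800) = 0.238119
Rounded to 4 decimal places: P(Ship steering unresponsive) ≈ 0.2381.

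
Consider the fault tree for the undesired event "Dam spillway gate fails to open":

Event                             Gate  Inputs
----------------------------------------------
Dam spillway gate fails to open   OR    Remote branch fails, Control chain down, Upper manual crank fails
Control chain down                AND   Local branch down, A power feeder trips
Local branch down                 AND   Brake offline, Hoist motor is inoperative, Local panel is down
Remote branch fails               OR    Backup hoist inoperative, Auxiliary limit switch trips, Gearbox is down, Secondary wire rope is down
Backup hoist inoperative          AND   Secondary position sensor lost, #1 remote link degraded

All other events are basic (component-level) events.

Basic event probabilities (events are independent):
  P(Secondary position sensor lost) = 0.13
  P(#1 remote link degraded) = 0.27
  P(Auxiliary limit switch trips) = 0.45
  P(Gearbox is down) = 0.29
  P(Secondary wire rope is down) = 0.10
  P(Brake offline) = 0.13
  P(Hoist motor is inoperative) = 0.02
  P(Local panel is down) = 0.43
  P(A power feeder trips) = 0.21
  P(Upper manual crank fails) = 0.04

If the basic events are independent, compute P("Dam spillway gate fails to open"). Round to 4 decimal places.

P(Backup hoist inoperative) [AND] = 0.13 × 0.27 = 0.035100
P(Remote branch fails) [OR] = 1 − (1−0.035100) × (1−0.45) × (1−0.29) × (1−0.10) = 0.660886
P(Local branch down) [AND] = 0.13 × 0.02 × 0.43 = 0.001118
P(Control chain down) [AND] = 0.001118 × 0.21 = 0.000235
P(Dam spillway gate fails to open) [OR] = 1 − (1−0.660886) × (1−0.000235) × (1−0.04) = 0.674527
Rounded to 4 decimal places: P(Dam spillway gate fails to open) ≈ 0.6745.

0.6745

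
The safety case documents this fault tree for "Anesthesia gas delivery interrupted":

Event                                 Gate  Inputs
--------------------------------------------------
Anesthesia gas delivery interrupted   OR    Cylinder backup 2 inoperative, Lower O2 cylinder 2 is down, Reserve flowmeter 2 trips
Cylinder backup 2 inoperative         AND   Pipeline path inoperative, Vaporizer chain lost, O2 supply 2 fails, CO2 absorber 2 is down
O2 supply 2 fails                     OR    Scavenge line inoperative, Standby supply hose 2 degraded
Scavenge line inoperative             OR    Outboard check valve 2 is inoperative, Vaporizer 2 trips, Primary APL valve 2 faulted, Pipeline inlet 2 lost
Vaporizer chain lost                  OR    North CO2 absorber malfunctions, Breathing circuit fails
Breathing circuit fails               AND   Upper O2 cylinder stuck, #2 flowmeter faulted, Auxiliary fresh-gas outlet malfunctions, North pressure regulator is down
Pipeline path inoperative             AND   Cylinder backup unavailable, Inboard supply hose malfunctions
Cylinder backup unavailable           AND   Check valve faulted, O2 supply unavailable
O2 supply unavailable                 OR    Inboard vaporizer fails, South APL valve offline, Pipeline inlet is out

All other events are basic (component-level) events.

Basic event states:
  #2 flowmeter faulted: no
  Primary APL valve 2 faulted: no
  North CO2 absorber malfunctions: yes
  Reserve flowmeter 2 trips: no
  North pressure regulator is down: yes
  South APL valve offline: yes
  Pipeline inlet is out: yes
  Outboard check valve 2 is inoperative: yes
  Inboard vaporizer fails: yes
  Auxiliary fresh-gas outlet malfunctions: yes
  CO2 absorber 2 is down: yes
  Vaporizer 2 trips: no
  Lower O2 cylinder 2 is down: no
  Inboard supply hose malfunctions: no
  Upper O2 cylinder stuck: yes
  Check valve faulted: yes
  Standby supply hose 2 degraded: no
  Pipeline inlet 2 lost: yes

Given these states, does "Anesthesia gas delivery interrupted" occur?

No

O2 supply unavailable [OR]: Inboard vaporizer fails=occurs, South APL valve offline=occurs, Pipeline inlet is out=occurs → at least one input occurs → occurs.
Cylinder backup unavailable [AND]: Check valve faulted=occurs, O2 supply unavailable=occurs → all inputs occur → occurs.
Pipeline path inoperative [AND]: Cylinder backup unavailable=occurs, Inboard supply hose malfunctions=not → not all inputs occur → does not occur.
Breathing circuit fails [AND]: Upper O2 cylinder stuck=occurs, #2 flowmeter faulted=not, Auxiliary fresh-gas outlet malfunctions=occurs, North pressure regulator is down=occurs → not all inputs occur → does not occur.
Vaporizer chain lost [OR]: North CO2 absorber malfunctions=occurs, Breathing circuit fails=not → at least one input occurs → occurs.
Scavenge line inoperative [OR]: Outboard check valve 2 is inoperative=occurs, Vaporizer 2 trips=not, Primary APL valve 2 faulted=not, Pipeline inlet 2 lost=occurs → at least one input occurs → occurs.
O2 supply 2 fails [OR]: Scavenge line inoperative=occurs, Standby supply hose 2 degraded=not → at least one input occurs → occurs.
Cylinder backup 2 inoperative [AND]: Pipeline path inoperative=not, Vaporizer chain lost=occurs, O2 supply 2 fails=occurs, CO2 absorber 2 is down=occurs → not all inputs occur → does not occur.
Anesthesia gas delivery interrupted [OR]: Cylinder backup 2 inoperative=not, Lower O2 cylinder 2 is down=not, Reserve flowmeter 2 trips=not → no input occurs → does not occur.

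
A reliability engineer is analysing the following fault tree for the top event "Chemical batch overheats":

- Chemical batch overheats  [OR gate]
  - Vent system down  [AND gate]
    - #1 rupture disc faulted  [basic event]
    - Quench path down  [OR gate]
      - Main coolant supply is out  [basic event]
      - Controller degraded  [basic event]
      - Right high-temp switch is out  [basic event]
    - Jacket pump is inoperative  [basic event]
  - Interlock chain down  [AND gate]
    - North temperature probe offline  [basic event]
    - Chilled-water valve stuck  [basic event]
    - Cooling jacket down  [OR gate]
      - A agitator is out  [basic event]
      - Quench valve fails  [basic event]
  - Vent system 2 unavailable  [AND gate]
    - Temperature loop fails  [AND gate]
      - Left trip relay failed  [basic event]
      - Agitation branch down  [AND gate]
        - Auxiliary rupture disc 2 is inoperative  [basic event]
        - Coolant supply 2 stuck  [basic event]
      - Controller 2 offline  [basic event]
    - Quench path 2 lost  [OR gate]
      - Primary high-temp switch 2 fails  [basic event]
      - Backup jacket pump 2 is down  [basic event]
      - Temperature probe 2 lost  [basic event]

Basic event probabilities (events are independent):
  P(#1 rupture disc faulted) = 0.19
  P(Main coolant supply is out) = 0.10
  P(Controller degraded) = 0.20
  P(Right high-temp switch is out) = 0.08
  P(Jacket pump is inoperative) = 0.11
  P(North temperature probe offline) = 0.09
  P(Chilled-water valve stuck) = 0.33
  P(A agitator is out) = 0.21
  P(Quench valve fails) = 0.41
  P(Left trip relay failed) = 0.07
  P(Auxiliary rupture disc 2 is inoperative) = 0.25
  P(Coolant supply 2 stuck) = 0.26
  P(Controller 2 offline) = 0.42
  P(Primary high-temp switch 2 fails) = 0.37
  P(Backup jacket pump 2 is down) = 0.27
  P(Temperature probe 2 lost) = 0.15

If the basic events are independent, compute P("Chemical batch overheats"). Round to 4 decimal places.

P(Quench path down) [OR] = 1 − (1−0.10) × (1−0.20) × (1−0.08) = 0.337600
P(Vent system down) [AND] = 0.19 × 0.337600 × 0.11 = 0.007056
P(Cooling jacket down) [OR] = 1 − (1−0.21) × (1−0.41) = 0.533900
P(Interlock chain down) [AND] = 0.09 × 0.33 × 0.533900 = 0.015857
P(Agitation branch down) [AND] = 0.25 × 0.26 = 0.065000
P(Temperature loop fails) [AND] = 0.07 × 0.065000 × 0.42 = 0.001911
P(Quench path 2 lost) [OR] = 1 − (1−0.37) × (1−0.27) × (1−0.15) = 0.609085
P(Vent system 2 unavailable) [AND] = 0.001911 × 0.609085 = 0.001164
P(Chemical batch overheats) [OR] = 1 − (1−0.007056) × (1−0.015857) × (1−0.001164) = 0.023939
Rounded to 4 decimal places: P(Chemical batch overheats) ≈ 0.0239.

0.0239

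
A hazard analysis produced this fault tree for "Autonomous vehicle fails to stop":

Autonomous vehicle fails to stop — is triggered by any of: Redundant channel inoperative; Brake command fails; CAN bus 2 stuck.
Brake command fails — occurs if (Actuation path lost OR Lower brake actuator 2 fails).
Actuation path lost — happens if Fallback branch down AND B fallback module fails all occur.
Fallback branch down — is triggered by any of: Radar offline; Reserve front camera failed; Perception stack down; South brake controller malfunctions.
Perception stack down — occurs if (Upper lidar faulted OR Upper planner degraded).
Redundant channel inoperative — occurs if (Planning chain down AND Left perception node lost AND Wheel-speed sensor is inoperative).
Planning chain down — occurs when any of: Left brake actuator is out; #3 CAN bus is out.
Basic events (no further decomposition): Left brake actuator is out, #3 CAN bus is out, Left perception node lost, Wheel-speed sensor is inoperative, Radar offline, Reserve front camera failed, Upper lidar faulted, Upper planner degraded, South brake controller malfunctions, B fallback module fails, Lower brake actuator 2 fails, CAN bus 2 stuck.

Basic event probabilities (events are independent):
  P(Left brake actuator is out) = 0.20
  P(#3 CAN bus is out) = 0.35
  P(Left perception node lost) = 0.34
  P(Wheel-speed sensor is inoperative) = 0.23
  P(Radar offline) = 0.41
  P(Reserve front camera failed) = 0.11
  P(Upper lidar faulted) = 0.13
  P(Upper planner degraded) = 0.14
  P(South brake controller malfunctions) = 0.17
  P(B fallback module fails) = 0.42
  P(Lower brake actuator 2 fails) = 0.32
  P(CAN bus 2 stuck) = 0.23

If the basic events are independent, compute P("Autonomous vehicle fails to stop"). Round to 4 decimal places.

0.6387

P(Planning chain down) [OR] = 1 − (1−0.20) × (1−0.35) = 0.480000
P(Redundant channel inoperative) [AND] = 0.480000 × 0.34 × 0.23 = 0.037536
P(Perception stack down) [OR] = 1 − (1−0.13) × (1−0.14) = 0.251800
P(Fallback branch down) [OR] = 1 − (1−0.41) × (1−0.11) × (1−0.251800) × (1−0.17) = 0.673910
P(Actuation path lost) [AND] = 0.673910 × 0.42 = 0.283042
P(Brake command fails) [OR] = 1 − (1−0.283042) × (1−0.32) = 0.512469
P(Autonomous vehicle fails to stop) [OR] = 1 − (1−0.037536) × (1−0.512469) × (1−0.23) = 0.638692
Rounded to 4 decimal places: P(Autonomous vehicle fails to stop) ≈ 0.6387.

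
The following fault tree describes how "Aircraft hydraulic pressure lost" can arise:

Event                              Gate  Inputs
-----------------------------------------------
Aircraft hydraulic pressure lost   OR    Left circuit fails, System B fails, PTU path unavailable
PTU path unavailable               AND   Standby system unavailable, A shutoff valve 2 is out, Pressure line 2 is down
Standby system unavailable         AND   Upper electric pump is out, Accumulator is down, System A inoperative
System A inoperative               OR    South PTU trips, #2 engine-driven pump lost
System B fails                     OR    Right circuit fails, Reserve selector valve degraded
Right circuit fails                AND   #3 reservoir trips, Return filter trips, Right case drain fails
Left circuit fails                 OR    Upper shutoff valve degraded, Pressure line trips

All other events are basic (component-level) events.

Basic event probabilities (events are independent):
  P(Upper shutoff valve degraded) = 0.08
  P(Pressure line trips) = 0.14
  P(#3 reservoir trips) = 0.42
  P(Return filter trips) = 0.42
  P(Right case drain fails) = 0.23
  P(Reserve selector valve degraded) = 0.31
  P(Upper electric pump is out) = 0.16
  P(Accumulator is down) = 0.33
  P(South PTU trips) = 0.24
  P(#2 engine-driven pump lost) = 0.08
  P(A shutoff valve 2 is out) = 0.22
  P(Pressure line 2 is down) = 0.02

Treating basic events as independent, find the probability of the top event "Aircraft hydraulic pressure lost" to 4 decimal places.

0.4763

P(Left circuit fails) [OR] = 1 − (1−0.08) × (1−0.14) = 0.208800
P(Right circuit fails) [AND] = 0.42 × 0.42 × 0.23 = 0.040572
P(System B fails) [OR] = 1 − (1−0.040572) × (1−0.31) = 0.337995
P(System A inoperative) [OR] = 1 − (1−0.24) × (1−0.08) = 0.300800
P(Standby system unavailable) [AND] = 0.16 × 0.33 × 0.300800 = 0.015882
P(PTU path unavailable) [AND] = 0.015882 × 0.22 × 0.02 = 0.000070
P(Aircraft hydraulic pressure lost) [OR] = 1 − (1−0.208800) × (1−0.337995) × (1−0.000070) = 0.476258
Rounded to 4 decimal places: P(Aircraft hydraulic pressure lost) ≈ 0.4763.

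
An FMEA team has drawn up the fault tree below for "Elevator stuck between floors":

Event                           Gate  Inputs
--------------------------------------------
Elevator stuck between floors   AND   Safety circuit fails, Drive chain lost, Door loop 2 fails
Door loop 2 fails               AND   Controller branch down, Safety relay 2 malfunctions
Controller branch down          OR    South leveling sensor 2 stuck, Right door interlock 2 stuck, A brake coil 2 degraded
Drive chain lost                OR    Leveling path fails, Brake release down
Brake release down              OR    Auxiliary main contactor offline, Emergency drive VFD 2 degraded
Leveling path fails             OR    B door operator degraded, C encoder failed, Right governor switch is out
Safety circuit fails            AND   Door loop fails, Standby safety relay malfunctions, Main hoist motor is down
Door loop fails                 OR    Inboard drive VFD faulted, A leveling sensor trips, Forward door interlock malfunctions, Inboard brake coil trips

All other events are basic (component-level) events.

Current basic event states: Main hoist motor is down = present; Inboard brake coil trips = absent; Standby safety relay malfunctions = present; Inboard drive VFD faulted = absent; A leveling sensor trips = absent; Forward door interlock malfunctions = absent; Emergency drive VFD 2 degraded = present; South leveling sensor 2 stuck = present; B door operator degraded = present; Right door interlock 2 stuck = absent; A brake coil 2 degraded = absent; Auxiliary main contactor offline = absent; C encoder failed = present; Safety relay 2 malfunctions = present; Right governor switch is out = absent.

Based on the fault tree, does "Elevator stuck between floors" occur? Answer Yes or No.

Door loop fails [OR]: Inboard drive VFD faulted=not, A leveling sensor trips=not, Forward door interlock malfunctions=not, Inboard brake coil trips=not → no input occurs → does not occur.
Safety circuit fails [AND]: Door loop fails=not, Standby safety relay malfunctions=occurs, Main hoist motor is down=occurs → not all inputs occur → does not occur.
Leveling path fails [OR]: B door operator degraded=occurs, C encoder failed=occurs, Right governor switch is out=not → at least one input occurs → occurs.
Brake release down [OR]: Auxiliary main contactor offline=not, Emergency drive VFD 2 degraded=occurs → at least one input occurs → occurs.
Drive chain lost [OR]: Leveling path fails=occurs, Brake release down=occurs → at least one input occurs → occurs.
Controller branch down [OR]: South leveling sensor 2 stuck=occurs, Right door interlock 2 stuck=not, A brake coil 2 degraded=not → at least one input occurs → occurs.
Door loop 2 fails [AND]: Controller branch down=occurs, Safety relay 2 malfunctions=occurs → all inputs occur → occurs.
Elevator stuck between floors [AND]: Safety circuit fails=not, Drive chain lost=occurs, Door loop 2 fails=occurs → not all inputs occur → does not occur.

No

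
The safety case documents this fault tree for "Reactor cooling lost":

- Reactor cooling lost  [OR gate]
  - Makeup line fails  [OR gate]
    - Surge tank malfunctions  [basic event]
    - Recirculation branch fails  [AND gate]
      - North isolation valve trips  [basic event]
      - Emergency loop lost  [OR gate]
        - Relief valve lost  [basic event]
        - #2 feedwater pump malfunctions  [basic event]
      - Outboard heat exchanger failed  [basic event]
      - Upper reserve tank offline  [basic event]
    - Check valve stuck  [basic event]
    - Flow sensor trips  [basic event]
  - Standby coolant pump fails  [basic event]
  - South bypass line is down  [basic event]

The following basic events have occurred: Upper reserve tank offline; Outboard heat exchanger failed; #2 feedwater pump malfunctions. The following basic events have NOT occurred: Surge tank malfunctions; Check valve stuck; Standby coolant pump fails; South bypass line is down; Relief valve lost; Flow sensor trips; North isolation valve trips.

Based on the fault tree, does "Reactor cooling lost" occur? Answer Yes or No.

No

Emergency loop lost [OR]: Relief valve lost=not, #2 feedwater pump malfunctions=occurs → at least one input occurs → occurs.
Recirculation branch fails [AND]: North isolation valve trips=not, Emergency loop lost=occurs, Outboard heat exchanger failed=occurs, Upper reserve tank offline=occurs → not all inputs occur → does not occur.
Makeup line fails [OR]: Surge tank malfunctions=not, Recirculation branch fails=not, Check valve stuck=not, Flow sensor trips=not → no input occurs → does not occur.
Reactor cooling lost [OR]: Makeup line fails=not, Standby coolant pump fails=not, South bypass line is down=not → no input occurs → does not occur.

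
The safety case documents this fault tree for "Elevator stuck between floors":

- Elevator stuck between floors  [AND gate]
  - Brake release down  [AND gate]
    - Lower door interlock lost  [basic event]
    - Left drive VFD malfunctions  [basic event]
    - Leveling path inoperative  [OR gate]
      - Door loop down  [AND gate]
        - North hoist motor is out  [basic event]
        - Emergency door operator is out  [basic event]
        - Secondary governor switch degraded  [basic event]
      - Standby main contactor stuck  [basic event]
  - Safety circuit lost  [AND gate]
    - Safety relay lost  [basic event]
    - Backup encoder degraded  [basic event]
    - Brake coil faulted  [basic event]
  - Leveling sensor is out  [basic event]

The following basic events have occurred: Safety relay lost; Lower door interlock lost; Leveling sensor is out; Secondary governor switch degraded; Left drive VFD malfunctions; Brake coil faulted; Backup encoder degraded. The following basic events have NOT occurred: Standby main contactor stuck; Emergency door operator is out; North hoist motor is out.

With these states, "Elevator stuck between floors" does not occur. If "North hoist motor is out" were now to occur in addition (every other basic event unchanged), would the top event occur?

No

Counterfactual: set "North hoist motor is out" to occurred.
Door loop down [AND]: North hoist motor is out=occurs, Emergency door operator is out=not, Secondary governor switch degraded=occurs → not all inputs occur → does not occur.
Leveling path inoperative [OR]: Door loop down=not, Standby main contactor stuck=not → no input occurs → does not occur.
Brake release down [AND]: Lower door interlock lost=occurs, Left drive VFD malfunctions=occurs, Leveling path inoperative=not → not all inputs occur → does not occur.
Safety circuit lost [AND]: Safety relay lost=occurs, Backup encoder degraded=occurs, Brake coil faulted=occurs → all inputs occur → occurs.
Elevator stuck between floors [AND]: Brake release down=not, Safety circuit lost=occurs, Leveling sensor is out=occurs → not all inputs occur → does not occur.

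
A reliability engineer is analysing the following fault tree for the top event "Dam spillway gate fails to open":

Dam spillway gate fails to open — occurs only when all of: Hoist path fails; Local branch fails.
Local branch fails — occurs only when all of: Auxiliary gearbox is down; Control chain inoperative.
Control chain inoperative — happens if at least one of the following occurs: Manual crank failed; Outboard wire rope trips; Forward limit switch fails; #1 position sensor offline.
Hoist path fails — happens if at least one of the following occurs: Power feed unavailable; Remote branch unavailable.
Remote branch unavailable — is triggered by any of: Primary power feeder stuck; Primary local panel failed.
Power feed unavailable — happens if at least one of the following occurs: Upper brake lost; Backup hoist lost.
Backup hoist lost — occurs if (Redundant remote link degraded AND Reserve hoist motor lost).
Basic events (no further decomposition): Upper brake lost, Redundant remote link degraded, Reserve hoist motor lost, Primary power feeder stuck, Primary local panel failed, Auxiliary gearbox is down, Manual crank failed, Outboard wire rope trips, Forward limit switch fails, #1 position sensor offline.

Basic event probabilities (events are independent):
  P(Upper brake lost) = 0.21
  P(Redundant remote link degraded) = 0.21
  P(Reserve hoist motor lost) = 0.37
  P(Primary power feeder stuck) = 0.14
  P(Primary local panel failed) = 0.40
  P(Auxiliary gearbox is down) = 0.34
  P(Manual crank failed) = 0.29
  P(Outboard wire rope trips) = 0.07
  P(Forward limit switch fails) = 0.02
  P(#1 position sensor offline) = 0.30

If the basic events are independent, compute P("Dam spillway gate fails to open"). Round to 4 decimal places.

P(Backup hoist lost) [AND] = 0.21 × 0.37 = 0.077700
P(Power feed unavailable) [OR] = 1 − (1−0.21) × (1−0.077700) = 0.271383
P(Remote branch unavailable) [OR] = 1 − (1−0.14) × (1−0.40) = 0.484000
P(Hoist path fails) [OR] = 1 − (1−0.271383) × (1−0.484000) = 0.624034
P(Control chain inoperative) [OR] = 1 − (1−0.29) × (1−0.07) × (1−0.02) × (1−0.30) = 0.547034
P(Local branch fails) [AND] = 0.34 × 0.547034 = 0.185992
P(Dam spillway gate fails to open) [AND] = 0.624034 × 0.185992 = 0.116065
Rounded to 4 decimal places: P(Dam spillway gate fails to open) ≈ 0.1161.

0.1161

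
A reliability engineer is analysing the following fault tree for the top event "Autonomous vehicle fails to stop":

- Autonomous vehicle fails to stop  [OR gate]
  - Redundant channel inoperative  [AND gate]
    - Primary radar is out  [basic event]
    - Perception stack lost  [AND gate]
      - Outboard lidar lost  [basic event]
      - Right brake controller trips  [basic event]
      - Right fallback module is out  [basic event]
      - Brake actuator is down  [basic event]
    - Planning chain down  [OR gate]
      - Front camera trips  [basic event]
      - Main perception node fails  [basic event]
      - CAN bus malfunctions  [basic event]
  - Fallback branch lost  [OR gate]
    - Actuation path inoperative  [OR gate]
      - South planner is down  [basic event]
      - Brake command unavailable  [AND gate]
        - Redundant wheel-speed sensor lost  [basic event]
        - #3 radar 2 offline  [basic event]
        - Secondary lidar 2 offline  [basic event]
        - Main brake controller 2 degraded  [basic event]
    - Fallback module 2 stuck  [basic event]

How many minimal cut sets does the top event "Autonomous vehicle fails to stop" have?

Perception stack lost [AND]: one cut set from each child combined → 1 × 1 × 1 × 1 = 1 cut set(s).
Planning chain down [OR]: union of children's cut sets → 3 cut set(s).
Redundant channel inoperative [AND]: one cut set from each child combined → 1 × 1 × 3 = 3 cut set(s).
Brake command unavailable [AND]: one cut set from each child combined → 1 × 1 × 1 × 1 = 1 cut set(s).
Actuation path inoperative [OR]: union of children's cut sets → 2 cut set(s).
Fallback branch lost [OR]: union of children's cut sets → 3 cut set(s).
Autonomous vehicle fails to stop [OR]: union of children's cut sets → 6 cut set(s).
Minimal cut sets: {Brake actuator is down, Front camera trips, Outboard lidar lost, Primary radar is out, Right brake controller trips, Right fallback module is out}; {Brake actuator is down, Main perception node fails, Outboard lidar lost, Primary radar is out, Right brake controller trips, Right fallback module is out}; {Brake actuator is down, CAN bus malfunctions, Outboard lidar lost, Primary radar is out, Right brake controller trips, Right fallback module is out}; {South planner is down}; {#3 radar 2 offline, Main brake controller 2 degraded, Redundant wheel-speed sensor lost, Secondary lidar 2 offline}; {Fallback module 2 stuck}.

6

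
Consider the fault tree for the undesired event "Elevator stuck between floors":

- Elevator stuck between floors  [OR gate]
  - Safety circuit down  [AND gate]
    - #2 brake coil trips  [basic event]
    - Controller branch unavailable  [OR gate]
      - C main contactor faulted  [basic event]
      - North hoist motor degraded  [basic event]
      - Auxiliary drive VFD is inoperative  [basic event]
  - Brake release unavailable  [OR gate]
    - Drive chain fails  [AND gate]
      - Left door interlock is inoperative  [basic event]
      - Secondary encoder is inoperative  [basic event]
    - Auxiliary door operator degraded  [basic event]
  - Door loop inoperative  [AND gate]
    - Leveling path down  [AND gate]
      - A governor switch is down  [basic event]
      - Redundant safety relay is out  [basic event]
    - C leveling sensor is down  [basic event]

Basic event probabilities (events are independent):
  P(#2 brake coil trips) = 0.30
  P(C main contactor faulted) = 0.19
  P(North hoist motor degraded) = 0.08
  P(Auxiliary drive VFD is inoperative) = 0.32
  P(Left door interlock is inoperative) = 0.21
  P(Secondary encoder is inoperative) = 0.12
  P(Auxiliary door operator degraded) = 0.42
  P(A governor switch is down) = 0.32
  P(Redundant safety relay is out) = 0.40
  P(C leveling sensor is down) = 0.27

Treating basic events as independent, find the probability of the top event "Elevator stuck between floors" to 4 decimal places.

0.5349

P(Controller branch unavailable) [OR] = 1 − (1−0.19) × (1−0.08) × (1−0.32) = 0.493264
P(Safety circuit down) [AND] = 0.30 × 0.493264 = 0.147979
P(Drive chain fails) [AND] = 0.21 × 0.12 = 0.025200
P(Brake release unavailable) [OR] = 1 − (1−0.025200) × (1−0.42) = 0.434616
P(Leveling path down) [AND] = 0.32 × 0.40 = 0.128000
P(Door loop inoperative) [AND] = 0.128000 × 0.27 = 0.034560
P(Elevator stuck between floors) [OR] = 1 − (1−0.147979) × (1−0.434616) × (1−0.034560) = 0.534929
Rounded to 4 decimal places: P(Elevator stuck between floors) ≈ 0.5349.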